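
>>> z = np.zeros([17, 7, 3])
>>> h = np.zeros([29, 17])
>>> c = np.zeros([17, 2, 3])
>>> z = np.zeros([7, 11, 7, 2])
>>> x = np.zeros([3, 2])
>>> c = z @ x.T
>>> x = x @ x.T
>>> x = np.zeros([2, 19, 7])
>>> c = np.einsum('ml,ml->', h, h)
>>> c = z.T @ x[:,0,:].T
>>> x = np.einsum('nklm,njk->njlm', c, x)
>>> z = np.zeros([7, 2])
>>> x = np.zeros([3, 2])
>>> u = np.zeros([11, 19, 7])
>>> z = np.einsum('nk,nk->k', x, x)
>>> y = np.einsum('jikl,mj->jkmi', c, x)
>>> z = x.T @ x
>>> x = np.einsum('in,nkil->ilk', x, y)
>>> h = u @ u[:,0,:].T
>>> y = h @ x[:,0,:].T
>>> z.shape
(2, 2)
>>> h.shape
(11, 19, 11)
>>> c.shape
(2, 7, 11, 2)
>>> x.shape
(3, 7, 11)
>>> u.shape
(11, 19, 7)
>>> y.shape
(11, 19, 3)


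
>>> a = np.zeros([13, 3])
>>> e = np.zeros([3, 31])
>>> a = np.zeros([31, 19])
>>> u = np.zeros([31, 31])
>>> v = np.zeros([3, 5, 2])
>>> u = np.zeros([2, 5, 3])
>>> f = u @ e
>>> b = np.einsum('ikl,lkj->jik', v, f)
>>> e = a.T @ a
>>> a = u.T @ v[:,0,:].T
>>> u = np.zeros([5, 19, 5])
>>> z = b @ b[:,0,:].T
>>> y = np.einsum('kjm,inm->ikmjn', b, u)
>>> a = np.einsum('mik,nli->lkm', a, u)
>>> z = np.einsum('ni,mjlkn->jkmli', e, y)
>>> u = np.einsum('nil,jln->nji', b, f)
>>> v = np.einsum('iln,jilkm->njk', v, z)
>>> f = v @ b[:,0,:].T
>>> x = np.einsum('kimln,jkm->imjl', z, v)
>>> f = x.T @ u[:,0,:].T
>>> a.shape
(19, 3, 3)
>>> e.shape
(19, 19)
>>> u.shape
(31, 2, 3)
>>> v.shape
(2, 31, 5)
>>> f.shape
(5, 2, 5, 31)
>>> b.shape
(31, 3, 5)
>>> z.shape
(31, 3, 5, 5, 19)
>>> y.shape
(5, 31, 5, 3, 19)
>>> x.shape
(3, 5, 2, 5)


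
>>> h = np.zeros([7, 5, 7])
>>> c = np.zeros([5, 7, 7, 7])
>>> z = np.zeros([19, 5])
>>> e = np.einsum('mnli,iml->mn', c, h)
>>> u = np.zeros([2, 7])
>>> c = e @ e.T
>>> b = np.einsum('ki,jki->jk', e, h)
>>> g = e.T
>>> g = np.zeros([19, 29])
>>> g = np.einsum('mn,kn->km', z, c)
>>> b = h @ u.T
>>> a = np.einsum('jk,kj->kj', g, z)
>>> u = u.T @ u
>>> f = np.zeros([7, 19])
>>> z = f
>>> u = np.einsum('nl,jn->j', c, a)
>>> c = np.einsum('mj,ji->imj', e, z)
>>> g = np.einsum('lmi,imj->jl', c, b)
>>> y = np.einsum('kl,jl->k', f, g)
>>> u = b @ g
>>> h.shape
(7, 5, 7)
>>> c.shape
(19, 5, 7)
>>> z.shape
(7, 19)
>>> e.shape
(5, 7)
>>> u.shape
(7, 5, 19)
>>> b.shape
(7, 5, 2)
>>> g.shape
(2, 19)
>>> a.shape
(19, 5)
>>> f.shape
(7, 19)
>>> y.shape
(7,)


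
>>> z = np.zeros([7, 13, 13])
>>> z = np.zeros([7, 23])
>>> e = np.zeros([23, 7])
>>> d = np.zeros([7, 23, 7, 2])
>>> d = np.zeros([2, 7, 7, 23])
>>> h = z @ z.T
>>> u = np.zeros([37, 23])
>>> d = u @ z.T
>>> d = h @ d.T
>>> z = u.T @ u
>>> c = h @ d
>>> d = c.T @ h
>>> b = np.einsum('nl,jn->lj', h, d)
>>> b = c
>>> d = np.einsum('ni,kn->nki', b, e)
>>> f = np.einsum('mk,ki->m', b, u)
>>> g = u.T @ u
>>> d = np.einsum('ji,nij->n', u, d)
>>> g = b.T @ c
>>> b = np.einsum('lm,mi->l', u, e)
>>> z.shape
(23, 23)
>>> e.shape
(23, 7)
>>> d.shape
(7,)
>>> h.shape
(7, 7)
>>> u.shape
(37, 23)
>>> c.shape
(7, 37)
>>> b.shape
(37,)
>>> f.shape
(7,)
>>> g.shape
(37, 37)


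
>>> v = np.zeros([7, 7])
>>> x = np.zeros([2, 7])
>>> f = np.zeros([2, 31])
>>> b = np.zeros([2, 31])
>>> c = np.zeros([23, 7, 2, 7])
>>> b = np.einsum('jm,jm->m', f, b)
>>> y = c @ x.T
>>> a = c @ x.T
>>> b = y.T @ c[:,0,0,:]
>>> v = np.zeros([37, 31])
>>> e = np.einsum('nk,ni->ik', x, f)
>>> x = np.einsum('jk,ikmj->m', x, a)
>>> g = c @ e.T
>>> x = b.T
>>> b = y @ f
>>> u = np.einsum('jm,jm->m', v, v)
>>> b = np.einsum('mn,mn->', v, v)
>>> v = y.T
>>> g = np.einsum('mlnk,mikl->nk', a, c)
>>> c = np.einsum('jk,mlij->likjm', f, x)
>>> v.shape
(2, 2, 7, 23)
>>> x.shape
(7, 7, 2, 2)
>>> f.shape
(2, 31)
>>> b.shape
()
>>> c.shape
(7, 2, 31, 2, 7)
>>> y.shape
(23, 7, 2, 2)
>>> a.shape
(23, 7, 2, 2)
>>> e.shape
(31, 7)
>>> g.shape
(2, 2)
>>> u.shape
(31,)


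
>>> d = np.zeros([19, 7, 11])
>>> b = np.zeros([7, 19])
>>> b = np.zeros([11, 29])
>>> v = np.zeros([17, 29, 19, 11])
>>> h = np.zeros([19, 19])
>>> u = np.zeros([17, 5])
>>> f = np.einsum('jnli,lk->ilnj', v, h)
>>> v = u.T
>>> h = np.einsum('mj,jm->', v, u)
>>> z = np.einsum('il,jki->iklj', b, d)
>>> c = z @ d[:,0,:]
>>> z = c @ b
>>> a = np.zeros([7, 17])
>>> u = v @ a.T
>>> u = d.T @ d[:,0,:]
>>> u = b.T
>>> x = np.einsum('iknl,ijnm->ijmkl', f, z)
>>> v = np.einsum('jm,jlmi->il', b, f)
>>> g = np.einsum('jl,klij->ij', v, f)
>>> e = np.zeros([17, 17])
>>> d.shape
(19, 7, 11)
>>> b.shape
(11, 29)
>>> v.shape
(17, 19)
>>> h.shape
()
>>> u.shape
(29, 11)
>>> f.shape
(11, 19, 29, 17)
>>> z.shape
(11, 7, 29, 29)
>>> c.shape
(11, 7, 29, 11)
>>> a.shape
(7, 17)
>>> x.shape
(11, 7, 29, 19, 17)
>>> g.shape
(29, 17)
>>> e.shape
(17, 17)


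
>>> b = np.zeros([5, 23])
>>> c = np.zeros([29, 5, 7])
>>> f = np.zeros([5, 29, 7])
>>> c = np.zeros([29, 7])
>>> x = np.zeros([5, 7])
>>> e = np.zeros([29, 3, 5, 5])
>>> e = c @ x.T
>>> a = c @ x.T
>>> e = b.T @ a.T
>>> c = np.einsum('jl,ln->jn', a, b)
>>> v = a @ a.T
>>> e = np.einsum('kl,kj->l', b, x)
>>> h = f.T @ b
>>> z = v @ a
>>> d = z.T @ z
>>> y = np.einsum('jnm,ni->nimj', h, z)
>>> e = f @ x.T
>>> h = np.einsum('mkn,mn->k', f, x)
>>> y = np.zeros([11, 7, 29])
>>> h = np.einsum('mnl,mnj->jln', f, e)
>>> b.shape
(5, 23)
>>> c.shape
(29, 23)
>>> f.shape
(5, 29, 7)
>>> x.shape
(5, 7)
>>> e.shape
(5, 29, 5)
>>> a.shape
(29, 5)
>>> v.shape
(29, 29)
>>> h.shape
(5, 7, 29)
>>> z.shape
(29, 5)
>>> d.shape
(5, 5)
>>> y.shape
(11, 7, 29)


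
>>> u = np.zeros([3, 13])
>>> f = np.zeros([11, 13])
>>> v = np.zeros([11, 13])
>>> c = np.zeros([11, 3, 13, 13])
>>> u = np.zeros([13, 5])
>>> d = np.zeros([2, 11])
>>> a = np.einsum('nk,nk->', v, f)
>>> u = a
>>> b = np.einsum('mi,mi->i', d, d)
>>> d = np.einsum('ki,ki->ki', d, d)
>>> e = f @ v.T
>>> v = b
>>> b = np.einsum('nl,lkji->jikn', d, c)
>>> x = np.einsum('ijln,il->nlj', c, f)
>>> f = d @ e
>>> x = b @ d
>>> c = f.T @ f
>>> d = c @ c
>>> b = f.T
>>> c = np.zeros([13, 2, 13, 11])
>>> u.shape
()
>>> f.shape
(2, 11)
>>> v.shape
(11,)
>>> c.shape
(13, 2, 13, 11)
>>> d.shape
(11, 11)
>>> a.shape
()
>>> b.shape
(11, 2)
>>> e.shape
(11, 11)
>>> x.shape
(13, 13, 3, 11)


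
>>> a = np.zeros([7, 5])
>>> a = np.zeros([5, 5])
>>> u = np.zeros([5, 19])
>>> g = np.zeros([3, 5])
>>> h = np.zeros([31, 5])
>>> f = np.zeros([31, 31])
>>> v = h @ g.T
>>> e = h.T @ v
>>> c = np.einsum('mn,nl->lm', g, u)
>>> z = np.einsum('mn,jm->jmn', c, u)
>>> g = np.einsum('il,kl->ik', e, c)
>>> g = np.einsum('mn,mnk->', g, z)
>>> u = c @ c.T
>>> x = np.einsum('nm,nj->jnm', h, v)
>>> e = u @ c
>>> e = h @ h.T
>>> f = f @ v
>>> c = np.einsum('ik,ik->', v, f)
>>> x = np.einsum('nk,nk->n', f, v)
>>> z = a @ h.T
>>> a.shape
(5, 5)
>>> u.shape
(19, 19)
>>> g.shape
()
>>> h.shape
(31, 5)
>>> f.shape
(31, 3)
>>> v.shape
(31, 3)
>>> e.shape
(31, 31)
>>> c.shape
()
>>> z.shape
(5, 31)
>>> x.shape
(31,)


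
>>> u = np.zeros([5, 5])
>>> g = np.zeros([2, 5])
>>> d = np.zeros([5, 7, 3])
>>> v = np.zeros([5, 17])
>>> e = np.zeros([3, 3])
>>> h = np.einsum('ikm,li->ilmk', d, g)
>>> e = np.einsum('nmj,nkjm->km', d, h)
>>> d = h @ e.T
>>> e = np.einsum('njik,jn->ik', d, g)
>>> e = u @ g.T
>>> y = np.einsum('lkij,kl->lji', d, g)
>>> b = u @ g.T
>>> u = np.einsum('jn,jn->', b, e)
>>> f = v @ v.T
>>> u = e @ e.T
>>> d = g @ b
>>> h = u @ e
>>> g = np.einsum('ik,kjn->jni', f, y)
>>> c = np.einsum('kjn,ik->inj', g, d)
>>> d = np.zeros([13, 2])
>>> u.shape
(5, 5)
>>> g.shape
(2, 3, 5)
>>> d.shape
(13, 2)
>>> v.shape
(5, 17)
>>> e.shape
(5, 2)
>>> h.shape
(5, 2)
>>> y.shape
(5, 2, 3)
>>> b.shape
(5, 2)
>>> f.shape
(5, 5)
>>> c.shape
(2, 5, 3)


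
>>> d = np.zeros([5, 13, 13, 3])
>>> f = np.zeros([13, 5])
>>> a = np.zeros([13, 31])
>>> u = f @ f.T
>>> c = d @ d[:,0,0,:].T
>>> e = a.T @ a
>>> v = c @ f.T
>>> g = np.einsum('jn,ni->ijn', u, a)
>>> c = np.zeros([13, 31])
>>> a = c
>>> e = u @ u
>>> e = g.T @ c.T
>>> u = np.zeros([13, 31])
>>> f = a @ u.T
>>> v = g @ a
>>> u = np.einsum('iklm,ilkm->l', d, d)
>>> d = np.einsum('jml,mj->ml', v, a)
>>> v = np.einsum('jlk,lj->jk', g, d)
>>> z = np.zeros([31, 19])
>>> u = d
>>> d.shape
(13, 31)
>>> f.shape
(13, 13)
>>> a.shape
(13, 31)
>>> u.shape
(13, 31)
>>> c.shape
(13, 31)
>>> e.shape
(13, 13, 13)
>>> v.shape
(31, 13)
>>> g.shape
(31, 13, 13)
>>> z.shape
(31, 19)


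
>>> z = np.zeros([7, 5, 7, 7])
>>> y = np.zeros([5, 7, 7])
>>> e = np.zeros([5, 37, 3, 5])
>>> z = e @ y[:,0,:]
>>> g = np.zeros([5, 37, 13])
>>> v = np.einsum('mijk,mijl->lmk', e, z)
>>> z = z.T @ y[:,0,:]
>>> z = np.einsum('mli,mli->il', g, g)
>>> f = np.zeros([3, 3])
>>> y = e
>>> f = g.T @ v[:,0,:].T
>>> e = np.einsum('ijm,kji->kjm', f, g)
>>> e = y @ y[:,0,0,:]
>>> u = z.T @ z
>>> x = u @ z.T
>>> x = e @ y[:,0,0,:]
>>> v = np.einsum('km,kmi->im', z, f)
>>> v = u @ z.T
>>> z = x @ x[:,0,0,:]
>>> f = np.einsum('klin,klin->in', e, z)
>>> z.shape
(5, 37, 3, 5)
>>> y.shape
(5, 37, 3, 5)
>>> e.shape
(5, 37, 3, 5)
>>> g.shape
(5, 37, 13)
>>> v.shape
(37, 13)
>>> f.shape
(3, 5)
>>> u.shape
(37, 37)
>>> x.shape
(5, 37, 3, 5)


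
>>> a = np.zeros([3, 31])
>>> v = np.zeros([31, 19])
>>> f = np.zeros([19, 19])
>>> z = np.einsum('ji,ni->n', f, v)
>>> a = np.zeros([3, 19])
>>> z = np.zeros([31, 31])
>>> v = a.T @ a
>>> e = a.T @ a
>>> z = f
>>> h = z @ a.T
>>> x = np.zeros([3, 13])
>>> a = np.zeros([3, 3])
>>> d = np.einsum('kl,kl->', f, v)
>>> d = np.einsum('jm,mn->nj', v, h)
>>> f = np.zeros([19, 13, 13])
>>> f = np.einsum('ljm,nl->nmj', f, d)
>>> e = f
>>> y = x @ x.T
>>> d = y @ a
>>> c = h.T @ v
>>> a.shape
(3, 3)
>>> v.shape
(19, 19)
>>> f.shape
(3, 13, 13)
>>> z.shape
(19, 19)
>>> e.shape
(3, 13, 13)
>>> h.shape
(19, 3)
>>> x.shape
(3, 13)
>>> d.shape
(3, 3)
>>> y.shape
(3, 3)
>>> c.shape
(3, 19)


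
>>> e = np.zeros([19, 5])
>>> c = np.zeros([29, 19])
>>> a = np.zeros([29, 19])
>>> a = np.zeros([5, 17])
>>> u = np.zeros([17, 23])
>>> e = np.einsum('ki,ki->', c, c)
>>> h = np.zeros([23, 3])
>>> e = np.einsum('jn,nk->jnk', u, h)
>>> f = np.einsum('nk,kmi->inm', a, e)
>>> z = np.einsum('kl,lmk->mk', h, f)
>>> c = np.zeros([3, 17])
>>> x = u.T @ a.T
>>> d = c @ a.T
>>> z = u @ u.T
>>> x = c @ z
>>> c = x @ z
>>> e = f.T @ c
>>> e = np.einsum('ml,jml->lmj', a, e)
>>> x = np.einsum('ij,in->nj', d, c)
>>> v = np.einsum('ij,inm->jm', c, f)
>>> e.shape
(17, 5, 23)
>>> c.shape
(3, 17)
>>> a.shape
(5, 17)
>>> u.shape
(17, 23)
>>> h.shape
(23, 3)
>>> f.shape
(3, 5, 23)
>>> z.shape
(17, 17)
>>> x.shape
(17, 5)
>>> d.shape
(3, 5)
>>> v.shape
(17, 23)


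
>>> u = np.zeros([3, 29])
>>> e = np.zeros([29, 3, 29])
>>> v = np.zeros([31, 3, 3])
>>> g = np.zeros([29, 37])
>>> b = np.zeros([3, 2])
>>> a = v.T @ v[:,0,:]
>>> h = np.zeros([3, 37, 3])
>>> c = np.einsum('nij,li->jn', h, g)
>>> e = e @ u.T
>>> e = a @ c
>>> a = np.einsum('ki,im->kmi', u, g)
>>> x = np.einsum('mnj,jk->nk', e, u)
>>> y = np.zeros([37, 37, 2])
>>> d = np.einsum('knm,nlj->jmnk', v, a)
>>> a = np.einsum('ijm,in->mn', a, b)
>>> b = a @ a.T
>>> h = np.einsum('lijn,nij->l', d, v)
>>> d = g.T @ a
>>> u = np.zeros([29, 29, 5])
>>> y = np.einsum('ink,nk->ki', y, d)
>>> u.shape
(29, 29, 5)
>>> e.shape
(3, 3, 3)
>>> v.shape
(31, 3, 3)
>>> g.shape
(29, 37)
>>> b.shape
(29, 29)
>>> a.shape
(29, 2)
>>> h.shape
(29,)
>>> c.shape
(3, 3)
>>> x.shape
(3, 29)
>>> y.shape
(2, 37)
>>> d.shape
(37, 2)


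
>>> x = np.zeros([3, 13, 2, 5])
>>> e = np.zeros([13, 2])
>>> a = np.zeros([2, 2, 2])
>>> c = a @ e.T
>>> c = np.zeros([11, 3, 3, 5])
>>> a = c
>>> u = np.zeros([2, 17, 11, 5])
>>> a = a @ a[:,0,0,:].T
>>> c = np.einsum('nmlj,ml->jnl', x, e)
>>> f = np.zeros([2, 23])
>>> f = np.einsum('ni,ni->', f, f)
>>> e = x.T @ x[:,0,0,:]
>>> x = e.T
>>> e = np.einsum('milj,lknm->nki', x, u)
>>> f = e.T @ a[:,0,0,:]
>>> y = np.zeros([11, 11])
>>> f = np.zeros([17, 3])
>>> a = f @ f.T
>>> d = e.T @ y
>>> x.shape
(5, 13, 2, 5)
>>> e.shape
(11, 17, 13)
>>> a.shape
(17, 17)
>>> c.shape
(5, 3, 2)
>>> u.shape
(2, 17, 11, 5)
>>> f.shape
(17, 3)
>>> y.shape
(11, 11)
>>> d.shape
(13, 17, 11)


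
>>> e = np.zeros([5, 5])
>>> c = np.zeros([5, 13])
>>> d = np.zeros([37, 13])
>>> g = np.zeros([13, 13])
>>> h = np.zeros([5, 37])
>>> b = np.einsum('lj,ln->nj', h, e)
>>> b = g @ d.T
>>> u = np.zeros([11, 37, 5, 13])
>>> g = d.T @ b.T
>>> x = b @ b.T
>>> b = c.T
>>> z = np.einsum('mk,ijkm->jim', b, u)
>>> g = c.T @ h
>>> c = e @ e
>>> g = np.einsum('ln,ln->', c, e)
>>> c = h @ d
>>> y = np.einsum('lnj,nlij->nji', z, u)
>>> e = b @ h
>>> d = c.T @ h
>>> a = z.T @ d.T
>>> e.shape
(13, 37)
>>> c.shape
(5, 13)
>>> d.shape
(13, 37)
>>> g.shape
()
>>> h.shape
(5, 37)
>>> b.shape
(13, 5)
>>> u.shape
(11, 37, 5, 13)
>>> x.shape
(13, 13)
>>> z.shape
(37, 11, 13)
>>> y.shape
(11, 13, 5)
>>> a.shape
(13, 11, 13)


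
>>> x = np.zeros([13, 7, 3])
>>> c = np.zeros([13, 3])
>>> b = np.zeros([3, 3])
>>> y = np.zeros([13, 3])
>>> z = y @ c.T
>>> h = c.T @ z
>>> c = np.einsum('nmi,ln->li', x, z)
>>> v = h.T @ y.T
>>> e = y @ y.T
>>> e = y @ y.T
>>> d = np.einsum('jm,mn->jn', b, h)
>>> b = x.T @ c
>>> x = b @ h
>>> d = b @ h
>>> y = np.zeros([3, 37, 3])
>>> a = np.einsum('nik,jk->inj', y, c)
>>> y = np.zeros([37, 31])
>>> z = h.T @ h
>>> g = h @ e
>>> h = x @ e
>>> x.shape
(3, 7, 13)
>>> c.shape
(13, 3)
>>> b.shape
(3, 7, 3)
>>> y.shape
(37, 31)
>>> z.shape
(13, 13)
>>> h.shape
(3, 7, 13)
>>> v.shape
(13, 13)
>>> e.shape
(13, 13)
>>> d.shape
(3, 7, 13)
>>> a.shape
(37, 3, 13)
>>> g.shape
(3, 13)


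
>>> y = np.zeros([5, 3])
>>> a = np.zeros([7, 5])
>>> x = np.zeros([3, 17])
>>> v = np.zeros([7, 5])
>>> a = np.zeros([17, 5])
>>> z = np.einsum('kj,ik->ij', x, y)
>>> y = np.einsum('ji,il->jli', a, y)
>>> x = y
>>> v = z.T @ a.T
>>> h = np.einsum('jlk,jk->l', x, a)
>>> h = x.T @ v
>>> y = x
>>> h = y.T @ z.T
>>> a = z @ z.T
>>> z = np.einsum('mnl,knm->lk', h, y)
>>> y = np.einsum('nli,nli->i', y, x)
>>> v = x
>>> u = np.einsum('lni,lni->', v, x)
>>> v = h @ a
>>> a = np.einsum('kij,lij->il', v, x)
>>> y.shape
(5,)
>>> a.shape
(3, 17)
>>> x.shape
(17, 3, 5)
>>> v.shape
(5, 3, 5)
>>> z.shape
(5, 17)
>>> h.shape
(5, 3, 5)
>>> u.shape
()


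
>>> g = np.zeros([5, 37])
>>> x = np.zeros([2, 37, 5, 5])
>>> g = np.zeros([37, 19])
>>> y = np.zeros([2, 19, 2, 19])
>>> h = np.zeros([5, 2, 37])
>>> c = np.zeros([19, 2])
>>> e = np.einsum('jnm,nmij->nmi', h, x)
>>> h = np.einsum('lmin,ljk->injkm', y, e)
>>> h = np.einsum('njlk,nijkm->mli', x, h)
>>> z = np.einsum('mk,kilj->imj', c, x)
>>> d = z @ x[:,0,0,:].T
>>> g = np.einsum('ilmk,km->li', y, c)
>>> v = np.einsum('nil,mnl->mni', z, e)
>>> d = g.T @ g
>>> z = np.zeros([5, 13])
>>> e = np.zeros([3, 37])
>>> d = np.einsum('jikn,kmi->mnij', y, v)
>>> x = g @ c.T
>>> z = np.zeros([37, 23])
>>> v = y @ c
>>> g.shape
(19, 2)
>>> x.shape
(19, 19)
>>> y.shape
(2, 19, 2, 19)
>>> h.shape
(19, 5, 19)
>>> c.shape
(19, 2)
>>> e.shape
(3, 37)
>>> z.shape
(37, 23)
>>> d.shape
(37, 19, 19, 2)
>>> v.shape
(2, 19, 2, 2)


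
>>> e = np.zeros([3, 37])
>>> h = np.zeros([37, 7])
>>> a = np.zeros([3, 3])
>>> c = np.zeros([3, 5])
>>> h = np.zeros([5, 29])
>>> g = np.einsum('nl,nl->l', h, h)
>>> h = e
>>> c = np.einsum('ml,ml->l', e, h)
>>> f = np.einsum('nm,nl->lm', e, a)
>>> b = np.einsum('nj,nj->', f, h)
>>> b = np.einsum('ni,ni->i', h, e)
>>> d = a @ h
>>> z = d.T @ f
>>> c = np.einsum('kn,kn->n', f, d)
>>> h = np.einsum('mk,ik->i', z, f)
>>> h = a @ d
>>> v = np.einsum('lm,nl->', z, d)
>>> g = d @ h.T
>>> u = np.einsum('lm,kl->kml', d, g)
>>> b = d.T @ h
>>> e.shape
(3, 37)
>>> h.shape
(3, 37)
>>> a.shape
(3, 3)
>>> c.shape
(37,)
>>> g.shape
(3, 3)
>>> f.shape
(3, 37)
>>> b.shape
(37, 37)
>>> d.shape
(3, 37)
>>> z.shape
(37, 37)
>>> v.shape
()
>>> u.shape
(3, 37, 3)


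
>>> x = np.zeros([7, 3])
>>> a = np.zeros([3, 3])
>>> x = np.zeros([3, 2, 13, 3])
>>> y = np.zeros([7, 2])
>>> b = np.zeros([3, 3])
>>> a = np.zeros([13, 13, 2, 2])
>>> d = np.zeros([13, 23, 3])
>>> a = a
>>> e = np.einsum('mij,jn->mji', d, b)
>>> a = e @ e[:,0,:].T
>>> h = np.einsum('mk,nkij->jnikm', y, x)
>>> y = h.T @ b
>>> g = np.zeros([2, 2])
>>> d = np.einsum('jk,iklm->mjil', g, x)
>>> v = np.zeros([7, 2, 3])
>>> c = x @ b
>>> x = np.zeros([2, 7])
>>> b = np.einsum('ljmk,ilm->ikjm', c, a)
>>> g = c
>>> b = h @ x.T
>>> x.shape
(2, 7)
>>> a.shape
(13, 3, 13)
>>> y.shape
(7, 2, 13, 3, 3)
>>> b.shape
(3, 3, 13, 2, 2)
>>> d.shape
(3, 2, 3, 13)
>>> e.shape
(13, 3, 23)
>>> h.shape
(3, 3, 13, 2, 7)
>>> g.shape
(3, 2, 13, 3)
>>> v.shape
(7, 2, 3)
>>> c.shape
(3, 2, 13, 3)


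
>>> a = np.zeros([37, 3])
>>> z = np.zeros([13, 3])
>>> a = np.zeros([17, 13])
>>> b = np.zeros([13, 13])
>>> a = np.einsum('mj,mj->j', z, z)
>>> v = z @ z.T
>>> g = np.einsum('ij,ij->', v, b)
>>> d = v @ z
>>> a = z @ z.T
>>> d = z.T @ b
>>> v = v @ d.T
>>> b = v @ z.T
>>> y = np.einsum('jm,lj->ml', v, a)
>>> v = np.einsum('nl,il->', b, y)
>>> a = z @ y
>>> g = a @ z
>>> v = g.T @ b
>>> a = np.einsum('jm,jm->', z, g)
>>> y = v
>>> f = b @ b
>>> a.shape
()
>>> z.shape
(13, 3)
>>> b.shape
(13, 13)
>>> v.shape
(3, 13)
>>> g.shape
(13, 3)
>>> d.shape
(3, 13)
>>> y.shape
(3, 13)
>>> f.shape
(13, 13)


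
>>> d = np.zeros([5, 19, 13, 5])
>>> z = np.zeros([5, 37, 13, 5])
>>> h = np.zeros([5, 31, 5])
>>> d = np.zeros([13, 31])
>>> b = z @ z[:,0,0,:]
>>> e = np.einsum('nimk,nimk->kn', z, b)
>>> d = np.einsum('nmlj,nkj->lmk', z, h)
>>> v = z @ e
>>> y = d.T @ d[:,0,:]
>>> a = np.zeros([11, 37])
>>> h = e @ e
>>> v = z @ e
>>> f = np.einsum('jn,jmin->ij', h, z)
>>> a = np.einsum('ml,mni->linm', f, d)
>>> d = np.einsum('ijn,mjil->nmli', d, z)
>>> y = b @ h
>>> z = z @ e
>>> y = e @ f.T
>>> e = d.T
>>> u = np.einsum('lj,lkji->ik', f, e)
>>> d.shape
(31, 5, 5, 13)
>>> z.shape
(5, 37, 13, 5)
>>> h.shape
(5, 5)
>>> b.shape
(5, 37, 13, 5)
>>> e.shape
(13, 5, 5, 31)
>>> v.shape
(5, 37, 13, 5)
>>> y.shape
(5, 13)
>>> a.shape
(5, 31, 37, 13)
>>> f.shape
(13, 5)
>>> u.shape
(31, 5)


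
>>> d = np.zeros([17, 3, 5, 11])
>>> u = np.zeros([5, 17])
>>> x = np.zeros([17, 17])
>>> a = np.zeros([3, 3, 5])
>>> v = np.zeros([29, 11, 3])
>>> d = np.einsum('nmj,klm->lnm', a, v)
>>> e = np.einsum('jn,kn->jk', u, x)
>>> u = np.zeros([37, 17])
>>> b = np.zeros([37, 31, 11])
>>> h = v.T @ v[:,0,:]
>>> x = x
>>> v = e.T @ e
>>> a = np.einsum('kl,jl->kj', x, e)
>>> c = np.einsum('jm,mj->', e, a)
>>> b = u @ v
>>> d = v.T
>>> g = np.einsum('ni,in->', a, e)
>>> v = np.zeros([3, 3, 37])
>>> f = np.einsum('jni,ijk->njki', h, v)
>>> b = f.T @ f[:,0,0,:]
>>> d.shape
(17, 17)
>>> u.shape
(37, 17)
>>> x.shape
(17, 17)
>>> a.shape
(17, 5)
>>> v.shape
(3, 3, 37)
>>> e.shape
(5, 17)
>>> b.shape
(3, 37, 3, 3)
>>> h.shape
(3, 11, 3)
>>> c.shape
()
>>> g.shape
()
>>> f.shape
(11, 3, 37, 3)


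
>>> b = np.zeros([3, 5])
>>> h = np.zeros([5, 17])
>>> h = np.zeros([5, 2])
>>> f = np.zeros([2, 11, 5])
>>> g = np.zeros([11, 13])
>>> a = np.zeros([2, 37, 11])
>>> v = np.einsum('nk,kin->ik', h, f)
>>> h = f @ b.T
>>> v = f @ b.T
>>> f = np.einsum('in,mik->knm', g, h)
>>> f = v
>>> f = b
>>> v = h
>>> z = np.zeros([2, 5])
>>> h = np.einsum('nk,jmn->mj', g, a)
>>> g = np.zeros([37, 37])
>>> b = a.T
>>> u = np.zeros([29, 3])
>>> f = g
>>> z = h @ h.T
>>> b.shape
(11, 37, 2)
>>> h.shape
(37, 2)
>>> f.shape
(37, 37)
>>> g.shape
(37, 37)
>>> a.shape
(2, 37, 11)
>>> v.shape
(2, 11, 3)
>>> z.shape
(37, 37)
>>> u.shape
(29, 3)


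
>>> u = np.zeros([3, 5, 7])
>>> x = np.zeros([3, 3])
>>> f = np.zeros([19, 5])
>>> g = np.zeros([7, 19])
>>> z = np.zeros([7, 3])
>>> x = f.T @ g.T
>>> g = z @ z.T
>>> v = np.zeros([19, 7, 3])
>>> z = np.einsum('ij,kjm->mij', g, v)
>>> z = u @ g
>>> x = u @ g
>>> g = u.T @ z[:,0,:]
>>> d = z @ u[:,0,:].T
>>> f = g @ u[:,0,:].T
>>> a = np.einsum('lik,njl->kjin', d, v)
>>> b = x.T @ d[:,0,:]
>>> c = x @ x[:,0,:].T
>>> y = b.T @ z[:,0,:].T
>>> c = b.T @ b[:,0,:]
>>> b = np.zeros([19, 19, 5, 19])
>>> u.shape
(3, 5, 7)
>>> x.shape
(3, 5, 7)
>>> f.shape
(7, 5, 3)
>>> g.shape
(7, 5, 7)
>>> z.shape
(3, 5, 7)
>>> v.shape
(19, 7, 3)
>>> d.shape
(3, 5, 3)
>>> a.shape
(3, 7, 5, 19)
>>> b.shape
(19, 19, 5, 19)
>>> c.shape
(3, 5, 3)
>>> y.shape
(3, 5, 3)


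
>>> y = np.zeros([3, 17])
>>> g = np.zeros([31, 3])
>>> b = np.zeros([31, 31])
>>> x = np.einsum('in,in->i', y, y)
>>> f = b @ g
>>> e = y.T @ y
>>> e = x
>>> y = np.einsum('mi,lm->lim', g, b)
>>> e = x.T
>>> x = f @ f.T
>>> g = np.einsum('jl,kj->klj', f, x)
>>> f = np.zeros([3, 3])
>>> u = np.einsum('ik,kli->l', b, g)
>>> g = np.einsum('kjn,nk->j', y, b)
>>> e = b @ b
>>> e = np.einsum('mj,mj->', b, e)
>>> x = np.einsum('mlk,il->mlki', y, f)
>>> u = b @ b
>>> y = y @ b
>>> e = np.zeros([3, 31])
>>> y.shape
(31, 3, 31)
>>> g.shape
(3,)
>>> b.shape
(31, 31)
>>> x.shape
(31, 3, 31, 3)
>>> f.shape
(3, 3)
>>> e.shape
(3, 31)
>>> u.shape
(31, 31)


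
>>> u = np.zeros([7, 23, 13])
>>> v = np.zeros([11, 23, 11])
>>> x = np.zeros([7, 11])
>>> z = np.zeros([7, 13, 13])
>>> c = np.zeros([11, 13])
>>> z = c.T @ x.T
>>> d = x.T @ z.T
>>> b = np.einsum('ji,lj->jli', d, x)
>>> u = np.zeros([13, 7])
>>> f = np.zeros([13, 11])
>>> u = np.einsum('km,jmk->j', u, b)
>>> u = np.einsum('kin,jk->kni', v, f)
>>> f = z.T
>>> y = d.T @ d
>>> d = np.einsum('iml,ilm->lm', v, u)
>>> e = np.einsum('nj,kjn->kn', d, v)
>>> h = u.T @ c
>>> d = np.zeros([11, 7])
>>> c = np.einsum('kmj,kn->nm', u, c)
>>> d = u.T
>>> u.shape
(11, 11, 23)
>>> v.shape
(11, 23, 11)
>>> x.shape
(7, 11)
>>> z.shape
(13, 7)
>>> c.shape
(13, 11)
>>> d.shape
(23, 11, 11)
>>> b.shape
(11, 7, 13)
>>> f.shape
(7, 13)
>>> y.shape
(13, 13)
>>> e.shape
(11, 11)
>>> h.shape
(23, 11, 13)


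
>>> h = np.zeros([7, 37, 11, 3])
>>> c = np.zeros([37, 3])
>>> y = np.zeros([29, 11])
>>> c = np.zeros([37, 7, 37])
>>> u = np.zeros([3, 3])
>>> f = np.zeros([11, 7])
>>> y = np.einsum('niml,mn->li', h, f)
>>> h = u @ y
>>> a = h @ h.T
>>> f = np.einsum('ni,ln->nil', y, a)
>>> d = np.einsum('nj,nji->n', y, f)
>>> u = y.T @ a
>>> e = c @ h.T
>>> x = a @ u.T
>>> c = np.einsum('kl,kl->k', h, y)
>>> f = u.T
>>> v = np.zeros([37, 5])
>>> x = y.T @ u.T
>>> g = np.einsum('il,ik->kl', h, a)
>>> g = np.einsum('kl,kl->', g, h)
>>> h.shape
(3, 37)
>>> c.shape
(3,)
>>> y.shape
(3, 37)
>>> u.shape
(37, 3)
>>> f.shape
(3, 37)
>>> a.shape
(3, 3)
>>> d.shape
(3,)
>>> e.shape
(37, 7, 3)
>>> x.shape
(37, 37)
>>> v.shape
(37, 5)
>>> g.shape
()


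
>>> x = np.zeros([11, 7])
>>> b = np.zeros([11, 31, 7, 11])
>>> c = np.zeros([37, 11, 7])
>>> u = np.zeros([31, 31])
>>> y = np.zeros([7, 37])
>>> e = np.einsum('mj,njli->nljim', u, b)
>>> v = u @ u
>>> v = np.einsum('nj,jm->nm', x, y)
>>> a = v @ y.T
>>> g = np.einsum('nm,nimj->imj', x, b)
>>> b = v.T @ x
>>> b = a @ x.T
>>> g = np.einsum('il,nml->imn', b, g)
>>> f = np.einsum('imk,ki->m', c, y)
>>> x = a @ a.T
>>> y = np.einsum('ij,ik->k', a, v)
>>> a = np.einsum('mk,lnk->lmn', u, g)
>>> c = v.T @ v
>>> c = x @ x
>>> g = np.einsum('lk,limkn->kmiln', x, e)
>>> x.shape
(11, 11)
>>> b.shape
(11, 11)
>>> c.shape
(11, 11)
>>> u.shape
(31, 31)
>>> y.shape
(37,)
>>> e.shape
(11, 7, 31, 11, 31)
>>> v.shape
(11, 37)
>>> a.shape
(11, 31, 7)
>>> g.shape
(11, 31, 7, 11, 31)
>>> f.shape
(11,)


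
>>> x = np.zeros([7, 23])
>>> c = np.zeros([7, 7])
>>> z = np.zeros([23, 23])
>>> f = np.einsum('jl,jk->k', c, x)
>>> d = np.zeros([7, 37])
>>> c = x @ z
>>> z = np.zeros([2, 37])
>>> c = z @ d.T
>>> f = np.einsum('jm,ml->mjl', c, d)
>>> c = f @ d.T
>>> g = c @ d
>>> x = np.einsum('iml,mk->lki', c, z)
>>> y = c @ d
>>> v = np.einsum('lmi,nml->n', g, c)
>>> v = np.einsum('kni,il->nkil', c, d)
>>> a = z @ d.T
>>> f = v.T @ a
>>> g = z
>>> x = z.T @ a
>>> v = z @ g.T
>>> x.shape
(37, 7)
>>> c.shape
(7, 2, 7)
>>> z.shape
(2, 37)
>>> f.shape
(37, 7, 7, 7)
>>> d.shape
(7, 37)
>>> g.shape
(2, 37)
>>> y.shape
(7, 2, 37)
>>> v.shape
(2, 2)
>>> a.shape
(2, 7)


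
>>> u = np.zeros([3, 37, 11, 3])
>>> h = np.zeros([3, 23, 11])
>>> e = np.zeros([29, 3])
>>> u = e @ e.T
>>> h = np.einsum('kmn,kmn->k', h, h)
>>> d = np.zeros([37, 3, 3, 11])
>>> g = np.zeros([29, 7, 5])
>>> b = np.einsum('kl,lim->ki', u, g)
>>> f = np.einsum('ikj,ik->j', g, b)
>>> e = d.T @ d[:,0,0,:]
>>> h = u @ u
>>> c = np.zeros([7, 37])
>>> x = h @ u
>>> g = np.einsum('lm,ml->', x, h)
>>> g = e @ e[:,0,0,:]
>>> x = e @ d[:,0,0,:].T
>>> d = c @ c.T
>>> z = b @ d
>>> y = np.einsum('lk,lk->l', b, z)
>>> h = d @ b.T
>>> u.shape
(29, 29)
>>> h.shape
(7, 29)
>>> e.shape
(11, 3, 3, 11)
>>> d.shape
(7, 7)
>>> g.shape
(11, 3, 3, 11)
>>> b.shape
(29, 7)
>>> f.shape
(5,)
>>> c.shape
(7, 37)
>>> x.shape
(11, 3, 3, 37)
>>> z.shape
(29, 7)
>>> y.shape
(29,)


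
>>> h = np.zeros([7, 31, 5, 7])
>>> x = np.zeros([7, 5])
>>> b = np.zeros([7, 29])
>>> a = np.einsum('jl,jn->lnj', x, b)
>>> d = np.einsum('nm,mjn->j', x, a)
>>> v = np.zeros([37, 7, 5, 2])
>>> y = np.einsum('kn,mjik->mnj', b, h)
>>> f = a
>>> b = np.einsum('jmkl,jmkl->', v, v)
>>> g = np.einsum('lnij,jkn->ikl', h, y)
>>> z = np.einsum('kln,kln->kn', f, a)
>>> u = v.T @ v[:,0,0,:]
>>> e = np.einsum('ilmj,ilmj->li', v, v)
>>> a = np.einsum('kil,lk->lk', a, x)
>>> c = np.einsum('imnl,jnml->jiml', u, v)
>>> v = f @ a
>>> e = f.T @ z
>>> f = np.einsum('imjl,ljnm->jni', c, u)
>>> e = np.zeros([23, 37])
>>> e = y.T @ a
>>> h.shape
(7, 31, 5, 7)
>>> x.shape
(7, 5)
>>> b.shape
()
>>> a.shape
(7, 5)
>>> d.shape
(29,)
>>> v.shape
(5, 29, 5)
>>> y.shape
(7, 29, 31)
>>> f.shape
(5, 7, 37)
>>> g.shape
(5, 29, 7)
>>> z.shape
(5, 7)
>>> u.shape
(2, 5, 7, 2)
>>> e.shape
(31, 29, 5)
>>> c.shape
(37, 2, 5, 2)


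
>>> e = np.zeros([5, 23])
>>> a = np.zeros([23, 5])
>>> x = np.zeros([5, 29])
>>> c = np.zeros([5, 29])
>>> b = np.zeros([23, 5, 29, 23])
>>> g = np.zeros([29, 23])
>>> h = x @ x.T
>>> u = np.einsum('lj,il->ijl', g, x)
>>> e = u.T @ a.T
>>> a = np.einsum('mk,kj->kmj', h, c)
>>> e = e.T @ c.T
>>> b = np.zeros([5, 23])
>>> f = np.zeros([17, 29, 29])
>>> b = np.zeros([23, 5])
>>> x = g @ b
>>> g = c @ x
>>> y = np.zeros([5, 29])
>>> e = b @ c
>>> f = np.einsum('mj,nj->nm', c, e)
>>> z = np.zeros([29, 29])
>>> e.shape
(23, 29)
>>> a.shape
(5, 5, 29)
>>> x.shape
(29, 5)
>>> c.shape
(5, 29)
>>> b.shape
(23, 5)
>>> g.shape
(5, 5)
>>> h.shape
(5, 5)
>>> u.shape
(5, 23, 29)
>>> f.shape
(23, 5)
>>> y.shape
(5, 29)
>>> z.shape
(29, 29)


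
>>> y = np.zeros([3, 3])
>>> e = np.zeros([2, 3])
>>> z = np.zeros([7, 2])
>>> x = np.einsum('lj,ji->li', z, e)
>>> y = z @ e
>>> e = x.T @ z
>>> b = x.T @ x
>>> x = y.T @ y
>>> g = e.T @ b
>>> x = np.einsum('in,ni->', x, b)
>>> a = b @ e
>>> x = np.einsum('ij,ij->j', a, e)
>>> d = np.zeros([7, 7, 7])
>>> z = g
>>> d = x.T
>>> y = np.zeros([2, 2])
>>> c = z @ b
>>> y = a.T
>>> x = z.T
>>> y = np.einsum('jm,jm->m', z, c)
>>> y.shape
(3,)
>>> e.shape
(3, 2)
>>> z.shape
(2, 3)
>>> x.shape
(3, 2)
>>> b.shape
(3, 3)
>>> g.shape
(2, 3)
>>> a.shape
(3, 2)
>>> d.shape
(2,)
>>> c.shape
(2, 3)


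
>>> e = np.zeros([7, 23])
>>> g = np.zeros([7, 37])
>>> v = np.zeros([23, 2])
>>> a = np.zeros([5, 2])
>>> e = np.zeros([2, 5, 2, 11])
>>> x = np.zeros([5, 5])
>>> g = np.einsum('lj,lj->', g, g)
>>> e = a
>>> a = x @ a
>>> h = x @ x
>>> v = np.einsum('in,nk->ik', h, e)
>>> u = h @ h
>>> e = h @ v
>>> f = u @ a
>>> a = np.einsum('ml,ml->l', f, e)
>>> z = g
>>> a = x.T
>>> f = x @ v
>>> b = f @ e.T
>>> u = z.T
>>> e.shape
(5, 2)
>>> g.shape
()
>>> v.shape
(5, 2)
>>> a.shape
(5, 5)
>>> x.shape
(5, 5)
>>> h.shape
(5, 5)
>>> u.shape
()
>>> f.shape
(5, 2)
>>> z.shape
()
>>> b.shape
(5, 5)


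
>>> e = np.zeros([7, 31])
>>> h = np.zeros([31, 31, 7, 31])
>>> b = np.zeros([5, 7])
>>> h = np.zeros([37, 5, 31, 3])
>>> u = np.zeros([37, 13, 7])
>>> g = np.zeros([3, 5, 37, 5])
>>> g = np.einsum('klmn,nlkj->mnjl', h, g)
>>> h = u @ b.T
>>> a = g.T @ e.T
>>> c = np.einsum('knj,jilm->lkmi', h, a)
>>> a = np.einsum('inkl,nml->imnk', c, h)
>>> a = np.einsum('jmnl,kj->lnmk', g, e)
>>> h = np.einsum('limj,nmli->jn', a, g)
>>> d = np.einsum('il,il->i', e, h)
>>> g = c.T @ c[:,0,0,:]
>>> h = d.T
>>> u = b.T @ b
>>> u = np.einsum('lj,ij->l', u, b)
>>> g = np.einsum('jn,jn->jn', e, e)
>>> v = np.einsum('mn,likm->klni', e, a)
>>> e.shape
(7, 31)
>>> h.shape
(7,)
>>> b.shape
(5, 7)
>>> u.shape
(7,)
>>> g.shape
(7, 31)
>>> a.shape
(5, 5, 3, 7)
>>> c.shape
(3, 37, 7, 5)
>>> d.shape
(7,)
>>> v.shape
(3, 5, 31, 5)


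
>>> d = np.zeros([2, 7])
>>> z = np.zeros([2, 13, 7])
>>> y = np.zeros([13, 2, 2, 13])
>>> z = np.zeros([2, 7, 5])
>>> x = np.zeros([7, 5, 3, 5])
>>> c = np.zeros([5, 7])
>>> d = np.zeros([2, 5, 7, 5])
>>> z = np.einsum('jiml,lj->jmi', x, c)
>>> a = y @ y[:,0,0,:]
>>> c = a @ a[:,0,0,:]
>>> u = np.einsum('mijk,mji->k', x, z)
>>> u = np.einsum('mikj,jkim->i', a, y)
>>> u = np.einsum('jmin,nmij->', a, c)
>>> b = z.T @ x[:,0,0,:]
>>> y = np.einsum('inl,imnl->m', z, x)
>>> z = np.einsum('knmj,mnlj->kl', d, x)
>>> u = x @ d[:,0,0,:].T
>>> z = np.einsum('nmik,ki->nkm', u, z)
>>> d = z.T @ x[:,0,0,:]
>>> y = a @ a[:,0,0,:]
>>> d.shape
(5, 2, 5)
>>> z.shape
(7, 2, 5)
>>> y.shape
(13, 2, 2, 13)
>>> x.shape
(7, 5, 3, 5)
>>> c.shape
(13, 2, 2, 13)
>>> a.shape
(13, 2, 2, 13)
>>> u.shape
(7, 5, 3, 2)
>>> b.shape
(5, 3, 5)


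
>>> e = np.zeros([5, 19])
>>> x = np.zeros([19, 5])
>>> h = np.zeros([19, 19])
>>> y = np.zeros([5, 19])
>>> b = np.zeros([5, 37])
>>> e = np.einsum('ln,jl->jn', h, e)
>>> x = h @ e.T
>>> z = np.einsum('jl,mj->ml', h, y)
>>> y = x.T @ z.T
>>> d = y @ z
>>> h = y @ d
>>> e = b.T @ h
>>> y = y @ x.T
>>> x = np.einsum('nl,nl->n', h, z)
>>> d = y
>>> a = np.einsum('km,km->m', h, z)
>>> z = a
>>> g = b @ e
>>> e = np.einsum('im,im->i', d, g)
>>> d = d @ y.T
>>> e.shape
(5,)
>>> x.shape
(5,)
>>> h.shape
(5, 19)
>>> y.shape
(5, 19)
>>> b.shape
(5, 37)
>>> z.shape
(19,)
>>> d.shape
(5, 5)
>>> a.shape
(19,)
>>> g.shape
(5, 19)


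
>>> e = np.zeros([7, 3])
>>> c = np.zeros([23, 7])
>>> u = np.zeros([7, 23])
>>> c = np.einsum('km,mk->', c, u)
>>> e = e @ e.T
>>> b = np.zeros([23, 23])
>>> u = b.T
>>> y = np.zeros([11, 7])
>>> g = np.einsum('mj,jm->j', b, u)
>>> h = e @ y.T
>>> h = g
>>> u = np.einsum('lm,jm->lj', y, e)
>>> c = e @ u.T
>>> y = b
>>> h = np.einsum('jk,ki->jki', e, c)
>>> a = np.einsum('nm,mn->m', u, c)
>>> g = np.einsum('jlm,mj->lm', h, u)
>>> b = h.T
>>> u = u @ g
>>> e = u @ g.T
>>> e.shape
(11, 7)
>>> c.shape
(7, 11)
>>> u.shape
(11, 11)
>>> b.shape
(11, 7, 7)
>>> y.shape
(23, 23)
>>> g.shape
(7, 11)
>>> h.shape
(7, 7, 11)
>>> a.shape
(7,)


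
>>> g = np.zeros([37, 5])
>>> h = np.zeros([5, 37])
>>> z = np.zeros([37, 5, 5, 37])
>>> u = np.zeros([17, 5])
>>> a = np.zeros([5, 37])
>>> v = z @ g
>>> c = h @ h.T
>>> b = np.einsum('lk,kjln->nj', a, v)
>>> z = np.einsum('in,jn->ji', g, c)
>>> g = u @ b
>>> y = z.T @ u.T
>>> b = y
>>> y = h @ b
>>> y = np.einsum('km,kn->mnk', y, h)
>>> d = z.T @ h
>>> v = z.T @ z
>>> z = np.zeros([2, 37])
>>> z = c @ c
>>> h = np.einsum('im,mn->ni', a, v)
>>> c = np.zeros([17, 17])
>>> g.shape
(17, 5)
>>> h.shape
(37, 5)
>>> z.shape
(5, 5)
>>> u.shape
(17, 5)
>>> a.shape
(5, 37)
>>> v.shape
(37, 37)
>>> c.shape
(17, 17)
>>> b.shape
(37, 17)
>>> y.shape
(17, 37, 5)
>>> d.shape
(37, 37)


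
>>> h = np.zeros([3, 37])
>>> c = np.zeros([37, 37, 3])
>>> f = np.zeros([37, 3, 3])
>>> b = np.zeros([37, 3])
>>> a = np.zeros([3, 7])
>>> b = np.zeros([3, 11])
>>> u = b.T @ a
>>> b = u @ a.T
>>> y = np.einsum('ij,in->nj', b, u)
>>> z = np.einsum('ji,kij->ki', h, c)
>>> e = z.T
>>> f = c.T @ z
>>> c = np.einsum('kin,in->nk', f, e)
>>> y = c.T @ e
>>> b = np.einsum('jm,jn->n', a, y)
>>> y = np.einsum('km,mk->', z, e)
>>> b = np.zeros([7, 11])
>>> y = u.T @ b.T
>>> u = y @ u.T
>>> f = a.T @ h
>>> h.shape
(3, 37)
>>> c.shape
(37, 3)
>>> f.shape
(7, 37)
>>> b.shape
(7, 11)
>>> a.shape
(3, 7)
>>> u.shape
(7, 11)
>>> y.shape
(7, 7)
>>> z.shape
(37, 37)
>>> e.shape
(37, 37)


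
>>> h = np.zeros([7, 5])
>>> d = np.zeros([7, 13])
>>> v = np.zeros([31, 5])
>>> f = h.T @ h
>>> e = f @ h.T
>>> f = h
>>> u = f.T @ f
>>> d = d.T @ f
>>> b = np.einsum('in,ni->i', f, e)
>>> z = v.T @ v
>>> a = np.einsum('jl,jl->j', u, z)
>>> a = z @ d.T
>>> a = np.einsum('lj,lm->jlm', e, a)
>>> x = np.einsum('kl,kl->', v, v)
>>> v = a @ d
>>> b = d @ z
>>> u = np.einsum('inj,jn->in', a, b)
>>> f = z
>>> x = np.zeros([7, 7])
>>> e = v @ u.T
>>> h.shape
(7, 5)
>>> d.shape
(13, 5)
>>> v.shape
(7, 5, 5)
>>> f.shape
(5, 5)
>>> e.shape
(7, 5, 7)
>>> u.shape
(7, 5)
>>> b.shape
(13, 5)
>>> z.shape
(5, 5)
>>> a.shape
(7, 5, 13)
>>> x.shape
(7, 7)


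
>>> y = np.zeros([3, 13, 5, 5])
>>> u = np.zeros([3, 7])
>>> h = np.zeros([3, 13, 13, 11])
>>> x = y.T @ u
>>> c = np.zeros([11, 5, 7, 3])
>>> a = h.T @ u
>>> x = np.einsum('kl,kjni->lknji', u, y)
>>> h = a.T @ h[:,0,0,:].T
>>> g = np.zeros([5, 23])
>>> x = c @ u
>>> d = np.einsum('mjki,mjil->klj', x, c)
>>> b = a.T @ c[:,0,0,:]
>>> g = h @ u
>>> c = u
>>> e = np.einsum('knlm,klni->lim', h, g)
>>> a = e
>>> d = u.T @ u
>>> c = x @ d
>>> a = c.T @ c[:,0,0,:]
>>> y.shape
(3, 13, 5, 5)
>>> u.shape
(3, 7)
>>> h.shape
(7, 13, 13, 3)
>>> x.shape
(11, 5, 7, 7)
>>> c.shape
(11, 5, 7, 7)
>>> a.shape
(7, 7, 5, 7)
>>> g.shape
(7, 13, 13, 7)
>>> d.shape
(7, 7)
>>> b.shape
(7, 13, 13, 3)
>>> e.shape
(13, 7, 3)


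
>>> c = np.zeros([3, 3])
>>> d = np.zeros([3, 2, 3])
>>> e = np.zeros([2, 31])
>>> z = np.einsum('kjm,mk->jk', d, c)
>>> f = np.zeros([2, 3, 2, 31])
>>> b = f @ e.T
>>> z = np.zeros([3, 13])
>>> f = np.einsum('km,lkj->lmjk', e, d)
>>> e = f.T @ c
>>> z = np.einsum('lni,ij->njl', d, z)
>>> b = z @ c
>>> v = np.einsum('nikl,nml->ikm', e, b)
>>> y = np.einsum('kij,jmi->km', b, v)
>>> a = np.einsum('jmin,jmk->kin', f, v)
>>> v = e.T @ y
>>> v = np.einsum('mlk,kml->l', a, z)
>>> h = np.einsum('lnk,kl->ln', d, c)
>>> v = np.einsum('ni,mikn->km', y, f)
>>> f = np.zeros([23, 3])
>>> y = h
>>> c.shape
(3, 3)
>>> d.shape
(3, 2, 3)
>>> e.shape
(2, 3, 31, 3)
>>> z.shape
(2, 13, 3)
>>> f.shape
(23, 3)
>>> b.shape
(2, 13, 3)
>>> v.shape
(3, 3)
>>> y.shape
(3, 2)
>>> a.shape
(13, 3, 2)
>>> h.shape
(3, 2)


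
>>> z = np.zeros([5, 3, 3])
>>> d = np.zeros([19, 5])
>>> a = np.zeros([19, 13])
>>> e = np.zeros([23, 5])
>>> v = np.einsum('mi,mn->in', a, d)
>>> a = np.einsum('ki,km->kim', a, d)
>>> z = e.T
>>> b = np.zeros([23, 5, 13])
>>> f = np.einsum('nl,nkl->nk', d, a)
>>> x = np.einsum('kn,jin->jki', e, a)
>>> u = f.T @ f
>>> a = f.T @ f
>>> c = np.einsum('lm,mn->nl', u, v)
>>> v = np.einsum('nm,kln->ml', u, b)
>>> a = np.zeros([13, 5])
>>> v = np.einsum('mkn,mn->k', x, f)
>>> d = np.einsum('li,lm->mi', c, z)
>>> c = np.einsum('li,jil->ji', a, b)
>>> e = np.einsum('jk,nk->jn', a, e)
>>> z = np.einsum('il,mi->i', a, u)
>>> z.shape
(13,)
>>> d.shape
(23, 13)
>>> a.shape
(13, 5)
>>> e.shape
(13, 23)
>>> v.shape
(23,)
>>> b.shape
(23, 5, 13)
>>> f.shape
(19, 13)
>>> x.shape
(19, 23, 13)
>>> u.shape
(13, 13)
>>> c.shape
(23, 5)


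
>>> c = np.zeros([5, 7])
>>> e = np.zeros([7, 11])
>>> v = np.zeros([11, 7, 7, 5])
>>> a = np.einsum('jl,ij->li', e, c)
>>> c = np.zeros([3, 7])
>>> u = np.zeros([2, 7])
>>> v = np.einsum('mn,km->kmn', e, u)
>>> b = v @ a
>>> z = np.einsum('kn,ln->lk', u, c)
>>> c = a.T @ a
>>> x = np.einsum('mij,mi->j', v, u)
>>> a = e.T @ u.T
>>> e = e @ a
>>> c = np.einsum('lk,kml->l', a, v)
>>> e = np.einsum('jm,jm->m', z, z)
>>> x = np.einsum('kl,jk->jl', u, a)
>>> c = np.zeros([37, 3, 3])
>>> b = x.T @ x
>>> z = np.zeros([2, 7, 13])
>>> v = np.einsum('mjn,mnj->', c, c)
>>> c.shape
(37, 3, 3)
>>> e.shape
(2,)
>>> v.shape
()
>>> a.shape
(11, 2)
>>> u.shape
(2, 7)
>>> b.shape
(7, 7)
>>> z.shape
(2, 7, 13)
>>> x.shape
(11, 7)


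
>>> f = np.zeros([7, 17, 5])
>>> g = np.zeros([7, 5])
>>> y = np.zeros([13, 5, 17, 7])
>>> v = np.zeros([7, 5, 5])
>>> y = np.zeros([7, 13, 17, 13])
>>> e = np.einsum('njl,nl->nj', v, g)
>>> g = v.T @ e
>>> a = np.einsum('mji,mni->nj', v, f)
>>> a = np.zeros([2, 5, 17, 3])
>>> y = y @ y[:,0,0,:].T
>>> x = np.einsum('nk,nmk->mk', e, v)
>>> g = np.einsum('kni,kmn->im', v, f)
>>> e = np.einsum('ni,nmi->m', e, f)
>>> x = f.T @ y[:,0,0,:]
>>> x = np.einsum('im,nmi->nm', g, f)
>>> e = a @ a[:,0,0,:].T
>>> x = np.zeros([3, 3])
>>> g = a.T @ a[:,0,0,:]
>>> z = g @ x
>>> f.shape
(7, 17, 5)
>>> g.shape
(3, 17, 5, 3)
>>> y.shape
(7, 13, 17, 7)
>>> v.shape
(7, 5, 5)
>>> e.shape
(2, 5, 17, 2)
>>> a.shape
(2, 5, 17, 3)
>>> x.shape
(3, 3)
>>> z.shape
(3, 17, 5, 3)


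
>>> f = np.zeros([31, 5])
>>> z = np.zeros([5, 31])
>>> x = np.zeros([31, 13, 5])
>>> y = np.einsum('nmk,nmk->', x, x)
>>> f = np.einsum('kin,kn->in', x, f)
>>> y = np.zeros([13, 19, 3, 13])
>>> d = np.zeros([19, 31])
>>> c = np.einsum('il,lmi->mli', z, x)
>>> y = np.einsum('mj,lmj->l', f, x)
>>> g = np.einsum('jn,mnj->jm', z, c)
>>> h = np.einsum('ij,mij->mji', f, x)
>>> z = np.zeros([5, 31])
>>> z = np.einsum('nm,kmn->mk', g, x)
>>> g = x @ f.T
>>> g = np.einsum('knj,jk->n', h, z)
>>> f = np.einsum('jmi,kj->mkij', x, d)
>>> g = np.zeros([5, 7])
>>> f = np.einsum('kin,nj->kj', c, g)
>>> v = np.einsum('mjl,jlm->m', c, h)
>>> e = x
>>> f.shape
(13, 7)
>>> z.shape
(13, 31)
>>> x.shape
(31, 13, 5)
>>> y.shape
(31,)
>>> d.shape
(19, 31)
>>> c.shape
(13, 31, 5)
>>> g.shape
(5, 7)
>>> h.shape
(31, 5, 13)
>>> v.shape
(13,)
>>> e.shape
(31, 13, 5)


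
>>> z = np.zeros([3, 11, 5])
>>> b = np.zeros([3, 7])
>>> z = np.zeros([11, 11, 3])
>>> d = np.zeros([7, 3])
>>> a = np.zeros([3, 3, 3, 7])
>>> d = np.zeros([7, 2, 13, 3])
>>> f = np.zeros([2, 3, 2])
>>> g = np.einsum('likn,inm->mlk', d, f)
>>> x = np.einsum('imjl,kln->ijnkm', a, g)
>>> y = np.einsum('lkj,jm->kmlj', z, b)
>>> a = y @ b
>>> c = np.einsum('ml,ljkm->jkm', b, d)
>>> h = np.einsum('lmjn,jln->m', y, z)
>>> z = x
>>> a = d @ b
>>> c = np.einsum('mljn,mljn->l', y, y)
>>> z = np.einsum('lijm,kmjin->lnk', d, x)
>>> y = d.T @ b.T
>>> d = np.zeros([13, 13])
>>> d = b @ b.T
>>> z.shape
(7, 3, 3)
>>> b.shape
(3, 7)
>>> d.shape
(3, 3)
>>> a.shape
(7, 2, 13, 7)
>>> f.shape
(2, 3, 2)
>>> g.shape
(2, 7, 13)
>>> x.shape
(3, 3, 13, 2, 3)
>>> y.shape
(3, 13, 2, 3)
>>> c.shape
(7,)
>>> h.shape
(7,)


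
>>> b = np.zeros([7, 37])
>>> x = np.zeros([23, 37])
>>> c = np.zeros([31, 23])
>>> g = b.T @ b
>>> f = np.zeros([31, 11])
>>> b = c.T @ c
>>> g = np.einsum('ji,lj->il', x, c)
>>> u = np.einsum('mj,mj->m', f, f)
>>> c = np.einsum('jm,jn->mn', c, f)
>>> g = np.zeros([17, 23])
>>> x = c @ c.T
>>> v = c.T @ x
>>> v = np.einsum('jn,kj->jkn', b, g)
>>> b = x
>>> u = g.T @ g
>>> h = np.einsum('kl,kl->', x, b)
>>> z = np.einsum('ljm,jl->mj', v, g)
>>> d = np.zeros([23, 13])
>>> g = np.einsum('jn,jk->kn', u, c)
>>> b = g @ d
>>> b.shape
(11, 13)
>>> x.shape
(23, 23)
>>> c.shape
(23, 11)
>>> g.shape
(11, 23)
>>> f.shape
(31, 11)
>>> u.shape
(23, 23)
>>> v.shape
(23, 17, 23)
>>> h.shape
()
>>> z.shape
(23, 17)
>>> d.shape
(23, 13)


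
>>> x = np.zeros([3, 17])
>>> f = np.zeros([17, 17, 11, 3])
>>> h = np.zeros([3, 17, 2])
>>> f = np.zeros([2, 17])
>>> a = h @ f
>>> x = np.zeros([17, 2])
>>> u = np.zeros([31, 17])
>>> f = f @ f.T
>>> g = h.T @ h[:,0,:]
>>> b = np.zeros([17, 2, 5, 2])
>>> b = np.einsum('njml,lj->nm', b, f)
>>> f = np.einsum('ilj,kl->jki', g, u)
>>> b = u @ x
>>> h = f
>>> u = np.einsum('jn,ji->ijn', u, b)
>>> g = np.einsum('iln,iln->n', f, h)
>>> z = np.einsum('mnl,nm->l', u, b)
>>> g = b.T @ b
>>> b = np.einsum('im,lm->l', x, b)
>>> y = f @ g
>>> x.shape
(17, 2)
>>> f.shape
(2, 31, 2)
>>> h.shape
(2, 31, 2)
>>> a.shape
(3, 17, 17)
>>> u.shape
(2, 31, 17)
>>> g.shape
(2, 2)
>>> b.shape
(31,)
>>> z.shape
(17,)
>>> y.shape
(2, 31, 2)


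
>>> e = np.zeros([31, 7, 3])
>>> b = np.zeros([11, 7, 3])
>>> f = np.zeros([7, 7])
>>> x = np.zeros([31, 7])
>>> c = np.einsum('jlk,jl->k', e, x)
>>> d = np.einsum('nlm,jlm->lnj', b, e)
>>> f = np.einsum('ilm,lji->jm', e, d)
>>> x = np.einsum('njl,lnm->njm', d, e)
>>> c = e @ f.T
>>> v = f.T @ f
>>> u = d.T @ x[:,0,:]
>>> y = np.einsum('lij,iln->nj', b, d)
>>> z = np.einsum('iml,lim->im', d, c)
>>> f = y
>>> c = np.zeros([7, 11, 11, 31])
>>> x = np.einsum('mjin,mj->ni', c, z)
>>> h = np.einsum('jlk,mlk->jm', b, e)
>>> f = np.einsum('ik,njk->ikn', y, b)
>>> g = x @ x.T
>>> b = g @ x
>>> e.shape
(31, 7, 3)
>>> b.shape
(31, 11)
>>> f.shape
(31, 3, 11)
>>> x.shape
(31, 11)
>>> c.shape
(7, 11, 11, 31)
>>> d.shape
(7, 11, 31)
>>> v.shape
(3, 3)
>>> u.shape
(31, 11, 3)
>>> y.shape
(31, 3)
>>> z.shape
(7, 11)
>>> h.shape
(11, 31)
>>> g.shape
(31, 31)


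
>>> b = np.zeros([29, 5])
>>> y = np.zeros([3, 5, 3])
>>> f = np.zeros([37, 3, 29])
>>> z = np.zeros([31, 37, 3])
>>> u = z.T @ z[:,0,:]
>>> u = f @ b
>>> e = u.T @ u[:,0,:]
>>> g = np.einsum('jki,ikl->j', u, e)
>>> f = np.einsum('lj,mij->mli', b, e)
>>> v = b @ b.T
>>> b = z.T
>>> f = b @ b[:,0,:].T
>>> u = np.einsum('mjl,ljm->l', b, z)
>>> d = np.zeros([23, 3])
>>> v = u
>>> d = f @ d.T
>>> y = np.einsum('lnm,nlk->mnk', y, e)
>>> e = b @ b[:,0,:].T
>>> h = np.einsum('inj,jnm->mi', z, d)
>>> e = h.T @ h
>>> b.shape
(3, 37, 31)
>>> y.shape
(3, 5, 5)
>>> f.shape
(3, 37, 3)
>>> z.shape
(31, 37, 3)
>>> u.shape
(31,)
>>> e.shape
(31, 31)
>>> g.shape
(37,)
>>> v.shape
(31,)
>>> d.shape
(3, 37, 23)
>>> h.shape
(23, 31)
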